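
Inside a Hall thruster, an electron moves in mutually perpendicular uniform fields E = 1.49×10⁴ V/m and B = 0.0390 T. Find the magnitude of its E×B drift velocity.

The E×B drift speed is v_d = E/B.
v_d = 1.49×10⁴/0.0390 = 3.82×10⁵ m/s.

v_d ≈ 3.82×10⁵ m/s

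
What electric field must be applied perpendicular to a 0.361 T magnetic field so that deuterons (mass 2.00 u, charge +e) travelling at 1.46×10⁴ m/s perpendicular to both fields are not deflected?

For straight-line motion qE = qvB, so E = vB.
E = 1.46×10⁴ × 0.361 = 5270 V/m.

E = 5270 V/m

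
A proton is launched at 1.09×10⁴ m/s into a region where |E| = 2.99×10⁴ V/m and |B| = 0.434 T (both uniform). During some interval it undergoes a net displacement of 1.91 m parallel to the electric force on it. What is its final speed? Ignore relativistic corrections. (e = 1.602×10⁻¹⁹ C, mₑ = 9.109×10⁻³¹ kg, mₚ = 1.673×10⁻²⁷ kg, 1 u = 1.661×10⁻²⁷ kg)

v_f ≈ 3.31×10⁶ m/s

B does no work; ΔKE = |q|E d.
½mv_f² = ½mv₀² + |q|Ed = ½(1.673×10⁻²⁷)(1.09×10⁴)² + (1.602×10⁻¹⁹)(2.99×10⁴)(1.91) ≈ 9.938×10⁻²⁰ J + 9.149×10⁻¹⁵ J ≈ 9.149×10⁻¹⁵ J.
v_f = √(2·9.149×10⁻¹⁵/1.673×10⁻²⁷) ≈ 3.31×10⁶ m/s.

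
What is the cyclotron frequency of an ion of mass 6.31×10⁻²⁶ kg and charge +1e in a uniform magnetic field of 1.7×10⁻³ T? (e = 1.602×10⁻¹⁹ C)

f = |q|B/(2πm).
f = (1.602×10⁻¹⁹)(1.7×10⁻³)/(2π·6.31×10⁻²⁶) ≈ 690 Hz.

f ≈ 690 Hz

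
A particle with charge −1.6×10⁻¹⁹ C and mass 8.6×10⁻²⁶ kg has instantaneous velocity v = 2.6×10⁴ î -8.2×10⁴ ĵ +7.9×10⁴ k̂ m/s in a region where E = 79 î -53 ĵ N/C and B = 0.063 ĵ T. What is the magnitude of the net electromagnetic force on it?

|F| ≈ 8.26×10⁻¹⁶ N

v×B = (-4980, 0, 1640) N/C.
E + v×B = (-4900, -53.0, 1640) N/C.
F = q(E + v×B) = (−1.6×10⁻¹⁹ C)·(-4900, -53.0, 1640) = (7.84×10⁻¹⁶, 8.48×10⁻¹⁸, -2.62×10⁻¹⁶) N.
|F| = 8.26×10⁻¹⁶ N.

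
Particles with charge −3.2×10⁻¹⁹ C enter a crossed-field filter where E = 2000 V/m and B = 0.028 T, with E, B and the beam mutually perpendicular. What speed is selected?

For undeflected motion the electric and magnetic forces balance: qE = qvB.
v = E/B = 2000/0.028 = 7.1×10⁴ m/s.

v = 7.1×10⁴ m/s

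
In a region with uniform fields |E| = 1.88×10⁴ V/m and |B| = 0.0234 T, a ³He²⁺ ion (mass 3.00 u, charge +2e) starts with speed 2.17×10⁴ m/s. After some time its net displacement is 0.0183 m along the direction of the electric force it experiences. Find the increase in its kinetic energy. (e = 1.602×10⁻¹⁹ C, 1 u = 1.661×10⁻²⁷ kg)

ΔKE ≈ 1.10×10⁻¹⁶ J

The magnetic force is always ⟂ v and does no work; only the electric force changes KE.
ΔKE = F_E · d = |q|E d = (3.204×10⁻¹⁹)(1.88×10⁴)(0.0183) ≈ 1.10×10⁻¹⁶ J.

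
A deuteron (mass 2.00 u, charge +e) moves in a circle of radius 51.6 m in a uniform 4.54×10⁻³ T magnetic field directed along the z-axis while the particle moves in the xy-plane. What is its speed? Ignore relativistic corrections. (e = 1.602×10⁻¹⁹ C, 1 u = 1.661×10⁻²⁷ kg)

v ≈ 1.13×10⁷ m/s

From |q|vB = mv²/r, v = |q|Br/m.
v = (1.602×10⁻¹⁹)(4.54×10⁻³)(51.6)/3.322×10⁻²⁷ ≈ 1.13×10⁷ m/s.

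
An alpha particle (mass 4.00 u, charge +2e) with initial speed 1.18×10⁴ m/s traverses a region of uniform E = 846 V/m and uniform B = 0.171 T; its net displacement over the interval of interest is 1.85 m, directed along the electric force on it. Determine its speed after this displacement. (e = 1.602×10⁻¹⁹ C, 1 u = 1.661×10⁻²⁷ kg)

B does no work; ΔKE = |q|E d.
½mv_f² = ½mv₀² + |q|Ed = ½(6.644×10⁻²⁷)(1.18×10⁴)² + (3.204×10⁻¹⁹)(846)(1.85) ≈ 4.626×10⁻¹⁹ J + 5.015×10⁻¹⁶ J ≈ 5.019×10⁻¹⁶ J.
v_f = √(2·5.019×10⁻¹⁶/6.644×10⁻²⁷) ≈ 3.89×10⁵ m/s.

v_f ≈ 3.89×10⁵ m/s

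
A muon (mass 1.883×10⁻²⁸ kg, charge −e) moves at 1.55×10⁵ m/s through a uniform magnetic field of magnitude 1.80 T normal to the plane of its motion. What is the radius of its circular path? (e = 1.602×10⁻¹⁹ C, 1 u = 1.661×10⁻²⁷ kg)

r ≈ 1.01×10⁻⁴ m

The magnetic force provides the centripetal force: |q|vB = mv²/r.
r = mv/(|q|B) = (1.883×10⁻²⁸)(1.55×10⁵)/((1.602×10⁻¹⁹)(1.80)) ≈ 1.01×10⁻⁴ m.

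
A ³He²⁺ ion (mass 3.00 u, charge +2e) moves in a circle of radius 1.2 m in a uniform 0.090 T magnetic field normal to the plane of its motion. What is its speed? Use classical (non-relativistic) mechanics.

v ≈ 6.9×10⁶ m/s

From |q|vB = mv²/r, v = |q|Br/m.
v = (3.204×10⁻¹⁹)(0.090)(1.2)/4.983×10⁻²⁷ ≈ 6.9×10⁶ m/s.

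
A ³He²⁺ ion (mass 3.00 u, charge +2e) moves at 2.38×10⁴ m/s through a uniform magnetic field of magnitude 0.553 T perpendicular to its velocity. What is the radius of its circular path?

The magnetic force provides the centripetal force: |q|vB = mv²/r.
r = mv/(|q|B) = (4.983×10⁻²⁷)(2.38×10⁴)/((3.204×10⁻¹⁹)(0.553)) ≈ 6.69×10⁻⁴ m.

r ≈ 6.69×10⁻⁴ m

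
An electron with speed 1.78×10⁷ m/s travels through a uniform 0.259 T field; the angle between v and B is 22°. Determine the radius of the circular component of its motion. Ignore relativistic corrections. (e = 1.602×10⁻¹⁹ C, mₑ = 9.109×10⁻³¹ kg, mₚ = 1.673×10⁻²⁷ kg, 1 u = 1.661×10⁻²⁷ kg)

r ≈ 1.46×10⁻⁴ m

v⊥ = v sinθ = 1.78×10⁷·sin22° ≈ 6.668×10⁶ m/s.
r = m v⊥/(|q|B) = (9.109×10⁻³¹)(6.668×10⁶)/((1.602×10⁻¹⁹)(0.259)) ≈ 1.46×10⁻⁴ m.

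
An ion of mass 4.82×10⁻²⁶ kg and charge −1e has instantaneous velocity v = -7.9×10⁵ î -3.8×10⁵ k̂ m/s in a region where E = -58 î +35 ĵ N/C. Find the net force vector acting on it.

Only an electric field acts, so F = qE = (−1.602×10⁻¹⁹ C)·(-58.0, 35.0, 0) = (9.29×10⁻¹⁸, -5.61×10⁻¹⁸, 0) N.

F ≈ (9.29×10⁻¹⁸, -5.61×10⁻¹⁸, 0) N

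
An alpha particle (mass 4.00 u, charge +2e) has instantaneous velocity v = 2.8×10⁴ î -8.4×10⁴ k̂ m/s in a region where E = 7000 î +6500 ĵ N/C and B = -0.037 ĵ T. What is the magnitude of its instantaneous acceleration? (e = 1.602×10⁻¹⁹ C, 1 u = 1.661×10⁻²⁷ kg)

|a| ≈ 3.69×10¹¹ m/s²

v×B = (-3110, 0, -1040) N/C.
E + v×B = (3890, 6500, -1040) N/C.
F = q(E + v×B) = (3.204×10⁻¹⁹ C)·(3890, 6500, -1040) = (1.25×10⁻¹⁵, 2.08×10⁻¹⁵, -3.32×10⁻¹⁶) N.
|a| = |F|/m = 2.450×10⁻¹⁵/6.644×10⁻²⁷ ≈ 3.69×10¹¹ m/s².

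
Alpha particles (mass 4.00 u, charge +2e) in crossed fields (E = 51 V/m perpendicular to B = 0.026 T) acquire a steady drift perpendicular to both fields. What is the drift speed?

The steady drift has the magnetic force balancing the electric force, so v_d = E/B.
v_d = 51/0.026 = 2000 m/s.

v_d ≈ 2000 m/s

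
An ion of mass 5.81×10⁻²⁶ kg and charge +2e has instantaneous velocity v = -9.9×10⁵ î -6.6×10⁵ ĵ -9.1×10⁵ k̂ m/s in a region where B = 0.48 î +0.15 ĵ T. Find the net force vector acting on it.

F ≈ (4.37×10⁻¹⁴, -1.40×10⁻¹³, 5.39×10⁻¹⁴) N

v×B = (1.36×10⁵, -4.37×10⁵, 1.68×10⁵) N/C.
F = q v×B = (3.204×10⁻¹⁹ C)·(1.36×10⁵, -4.37×10⁵, 1.68×10⁵) = (4.37×10⁻¹⁴, -1.40×10⁻¹³, 5.39×10⁻¹⁴) N.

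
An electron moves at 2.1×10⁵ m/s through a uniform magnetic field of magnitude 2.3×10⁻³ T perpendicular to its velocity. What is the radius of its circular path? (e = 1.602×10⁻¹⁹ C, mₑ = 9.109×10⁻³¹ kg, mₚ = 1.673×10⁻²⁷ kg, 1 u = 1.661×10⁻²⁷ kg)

The magnetic force provides the centripetal force: |q|vB = mv²/r.
r = mv/(|q|B) = (9.109×10⁻³¹)(2.1×10⁵)/((1.602×10⁻¹⁹)(2.3×10⁻³)) ≈ 5.2×10⁻⁴ m.

r ≈ 5.2×10⁻⁴ m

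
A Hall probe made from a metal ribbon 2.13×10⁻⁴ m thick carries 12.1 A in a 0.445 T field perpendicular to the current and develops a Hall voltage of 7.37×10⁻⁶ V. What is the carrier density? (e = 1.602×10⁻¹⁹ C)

From V_H = IB/(n e t), n = IB/(V_H e t).
n = (12.1)(0.445)/((7.37×10⁻⁶)(1.602×10⁻¹⁹)(2.13×10⁻⁴)) ≈ 2.14×10²⁸ m⁻³.

n ≈ 2.14×10²⁸ m⁻³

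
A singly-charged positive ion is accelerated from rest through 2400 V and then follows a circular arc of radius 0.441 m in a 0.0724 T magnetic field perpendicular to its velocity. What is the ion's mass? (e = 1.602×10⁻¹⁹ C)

Combine |q|V = ½mv² and r = mv/(|q|B): eliminate v to get m = qB²r²/(2V).
m = (1.602×10⁻¹⁹)(0.0724)²(0.441)²/(2·2400) ≈ 3.40×10⁻²⁶ kg.

m ≈ 3.40×10⁻²⁶ kg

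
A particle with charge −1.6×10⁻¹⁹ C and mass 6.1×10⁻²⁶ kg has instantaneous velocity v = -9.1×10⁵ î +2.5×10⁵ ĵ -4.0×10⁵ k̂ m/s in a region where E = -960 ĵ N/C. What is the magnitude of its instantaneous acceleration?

Only an electric field acts, so F = qE = (−1.6×10⁻¹⁹ C)·(0, -960, 0) = (0, 1.54×10⁻¹⁶, 0) N.
|a| = |F|/m = 1.536×10⁻¹⁶/6.1×10⁻²⁶ ≈ 2.52×10⁹ m/s².

|a| ≈ 2.52×10⁹ m/s²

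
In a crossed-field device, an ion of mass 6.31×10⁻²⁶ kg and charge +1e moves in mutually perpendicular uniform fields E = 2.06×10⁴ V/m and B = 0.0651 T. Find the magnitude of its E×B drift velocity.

v_d ≈ 3.16×10⁵ m/s

In crossed fields the guiding centre drifts at v_d = |E×B|/B² = E/B, independent of charge and mass.
v_d = 2.06×10⁴/0.0651 = 3.16×10⁵ m/s.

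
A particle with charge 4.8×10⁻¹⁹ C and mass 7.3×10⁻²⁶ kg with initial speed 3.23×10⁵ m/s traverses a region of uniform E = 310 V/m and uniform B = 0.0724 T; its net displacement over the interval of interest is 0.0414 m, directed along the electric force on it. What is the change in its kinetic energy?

ΔKE ≈ 6.16×10⁻¹⁸ J

The magnetic force is always ⟂ v and does no work; only the electric force changes KE.
ΔKE = F_E · d = |q|E d = (4.8×10⁻¹⁹)(310)(0.0414) ≈ 6.16×10⁻¹⁸ J.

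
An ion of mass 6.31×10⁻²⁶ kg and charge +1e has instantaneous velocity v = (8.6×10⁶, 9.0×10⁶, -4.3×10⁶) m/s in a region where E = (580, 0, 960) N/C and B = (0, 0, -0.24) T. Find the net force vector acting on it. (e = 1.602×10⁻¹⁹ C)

F ≈ (-3.46×10⁻¹³, 3.31×10⁻¹³, 1.54×10⁻¹⁶) N

v×B = (-2.16×10⁶, 2.06×10⁶, 0) N/C.
E + v×B = (-2.16×10⁶, 2.06×10⁶, 960) N/C.
F = q(E + v×B) = (1.602×10⁻¹⁹ C)·(-2.16×10⁶, 2.06×10⁶, 960) = (-3.46×10⁻¹³, 3.31×10⁻¹³, 1.54×10⁻¹⁶) N.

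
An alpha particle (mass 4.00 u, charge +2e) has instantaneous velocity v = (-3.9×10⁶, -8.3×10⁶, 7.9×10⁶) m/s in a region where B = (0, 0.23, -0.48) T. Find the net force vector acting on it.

v×B = (2.17×10⁶, -1.87×10⁶, -8.97×10⁵) N/C.
F = q v×B = (3.204×10⁻¹⁹ C)·(2.17×10⁶, -1.87×10⁶, -8.97×10⁵) = (6.94×10⁻¹³, -6.00×10⁻¹³, -2.87×10⁻¹³) N.

F ≈ (6.94×10⁻¹³, -6.00×10⁻¹³, -2.87×10⁻¹³) N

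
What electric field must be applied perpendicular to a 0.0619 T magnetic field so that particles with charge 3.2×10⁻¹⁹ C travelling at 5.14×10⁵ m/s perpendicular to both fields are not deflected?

E = 3.18×10⁴ V/m

For straight-line motion qE = qvB, so E = vB.
E = 5.14×10⁵ × 0.0619 = 3.18×10⁴ V/m.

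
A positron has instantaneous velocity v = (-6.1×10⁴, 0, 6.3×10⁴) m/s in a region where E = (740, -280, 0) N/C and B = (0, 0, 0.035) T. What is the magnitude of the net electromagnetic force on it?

|F| ≈ 3.20×10⁻¹⁶ N

v×B = (0, 2140, 0) N/C.
E + v×B = (740, 1860, 0) N/C.
F = q(E + v×B) = (1.602×10⁻¹⁹ C)·(740, 1860, 0) = (1.19×10⁻¹⁶, 2.97×10⁻¹⁶, 0) N.
|F| = 3.20×10⁻¹⁶ N.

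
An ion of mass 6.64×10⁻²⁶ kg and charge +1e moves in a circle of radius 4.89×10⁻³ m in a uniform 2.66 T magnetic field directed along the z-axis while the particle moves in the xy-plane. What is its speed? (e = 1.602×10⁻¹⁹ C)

v ≈ 3.14×10⁴ m/s

From |q|vB = mv²/r, v = |q|Br/m.
v = (1.602×10⁻¹⁹)(2.66)(4.89×10⁻³)/6.64×10⁻²⁶ ≈ 3.14×10⁴ m/s.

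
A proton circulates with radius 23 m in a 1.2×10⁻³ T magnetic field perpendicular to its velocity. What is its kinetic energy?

v = |q|Br/m, then KE = ½mv² = (qBr)²/(2m).
v = (1.602×10⁻¹⁹)(1.2×10⁻³)(23)/1.673×10⁻²⁷ ≈ 2.643×10⁶ m/s.
KE = ½(1.673×10⁻²⁷)(2.643×10⁶)² ≈ 5.8×10⁻¹⁵ J.

KE ≈ 5.8×10⁻¹⁵ J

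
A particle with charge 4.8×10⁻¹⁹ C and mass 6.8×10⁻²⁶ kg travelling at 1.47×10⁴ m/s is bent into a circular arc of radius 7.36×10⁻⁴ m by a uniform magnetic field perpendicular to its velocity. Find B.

From |q|vB = mv²/r, B = mv/(|q|r).
B = (6.8×10⁻²⁶)(1.47×10⁴)/((4.8×10⁻¹⁹)(7.36×10⁻⁴)) ≈ 2.83 T.

B ≈ 2.83 T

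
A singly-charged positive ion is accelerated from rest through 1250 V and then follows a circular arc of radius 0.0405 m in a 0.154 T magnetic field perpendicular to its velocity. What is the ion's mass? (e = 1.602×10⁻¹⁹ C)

Combine |q|V = ½mv² and r = mv/(|q|B): eliminate v to get m = qB²r²/(2V).
m = (1.602×10⁻¹⁹)(0.154)²(0.0405)²/(2·1250) ≈ 2.49×10⁻²⁷ kg.

m ≈ 2.49×10⁻²⁷ kg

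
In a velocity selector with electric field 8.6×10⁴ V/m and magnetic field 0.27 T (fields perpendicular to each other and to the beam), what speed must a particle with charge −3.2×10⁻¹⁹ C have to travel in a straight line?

Straight-line motion ⇒ electric and magnetic forces cancel, so E = vB.
v = E/B = 8.6×10⁴/0.27 = 3.2×10⁵ m/s.

v = 3.2×10⁵ m/s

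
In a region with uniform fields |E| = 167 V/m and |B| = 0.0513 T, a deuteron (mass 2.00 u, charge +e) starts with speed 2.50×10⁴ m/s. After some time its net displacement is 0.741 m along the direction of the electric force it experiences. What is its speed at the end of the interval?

B does no work; ΔKE = |q|E d.
½mv_f² = ½mv₀² + |q|Ed = ½(3.322×10⁻²⁷)(2.50×10⁴)² + (1.602×10⁻¹⁹)(167)(0.741) ≈ 1.038×10⁻¹⁸ J + 1.982×10⁻¹⁷ J ≈ 2.086×10⁻¹⁷ J.
v_f = √(2·2.086×10⁻¹⁷/3.322×10⁻²⁷) ≈ 1.12×10⁵ m/s.

v_f ≈ 1.12×10⁵ m/s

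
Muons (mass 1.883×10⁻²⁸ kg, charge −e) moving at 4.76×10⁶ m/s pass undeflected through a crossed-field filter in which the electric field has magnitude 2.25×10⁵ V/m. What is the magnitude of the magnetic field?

B = 0.0473 T

Balance of forces in the selector: qE = qvB ⇒ B = E/v.
B = 2.25×10⁵/4.76×10⁶ = 0.0473 T.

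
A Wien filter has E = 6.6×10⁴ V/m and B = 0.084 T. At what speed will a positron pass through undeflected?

Zero net Lorentz force requires |qE| = |q v×B|, i.e. E = vB.
v = E/B = 6.6×10⁴/0.084 = 7.9×10⁵ m/s.
The result is independent of the particle's charge and mass.

v = 7.9×10⁵ m/s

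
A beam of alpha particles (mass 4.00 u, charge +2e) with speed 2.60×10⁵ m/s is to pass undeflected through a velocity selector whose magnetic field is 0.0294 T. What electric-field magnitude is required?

E = 7640 V/m

For straight-line motion qE = qvB, so E = vB.
E = 2.60×10⁵ × 0.0294 = 7640 V/m.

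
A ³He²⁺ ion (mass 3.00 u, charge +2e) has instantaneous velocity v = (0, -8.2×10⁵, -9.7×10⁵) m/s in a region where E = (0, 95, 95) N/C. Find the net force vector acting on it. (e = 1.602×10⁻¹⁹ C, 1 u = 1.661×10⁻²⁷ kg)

F ≈ (0, 3.04×10⁻¹⁷, 3.04×10⁻¹⁷) N

Only an electric field acts, so F = qE = (3.204×10⁻¹⁹ C)·(0, 95.0, 95.0) = (0, 3.04×10⁻¹⁷, 3.04×10⁻¹⁷) N.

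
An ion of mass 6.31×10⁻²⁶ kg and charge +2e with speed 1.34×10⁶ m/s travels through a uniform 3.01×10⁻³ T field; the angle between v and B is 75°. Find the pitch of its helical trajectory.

v∥ = v cosθ = 1.34×10⁶·cos75° ≈ 3.468×10⁵ m/s.
T = 2πm/(|q|B) = 2π(6.31×10⁻²⁶)/((3.204×10⁻¹⁹)(3.01×10⁻³)) ≈ 4.111×10⁻⁴ s.
pitch = v∥ T = (3.468×10⁵)(4.111×10⁻⁴) ≈ 143 m.

p ≈ 143 m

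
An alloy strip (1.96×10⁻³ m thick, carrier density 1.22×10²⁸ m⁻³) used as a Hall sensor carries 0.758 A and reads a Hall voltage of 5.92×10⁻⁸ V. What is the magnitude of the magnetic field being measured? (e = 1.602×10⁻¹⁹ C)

From V_H = IB/(n e t), B = V_H n e t / I.
B = (5.92×10⁻⁸)(1.22×10²⁸)(1.602×10⁻¹⁹)(1.96×10⁻³)/0.758 ≈ 0.299 T.

B ≈ 0.299 T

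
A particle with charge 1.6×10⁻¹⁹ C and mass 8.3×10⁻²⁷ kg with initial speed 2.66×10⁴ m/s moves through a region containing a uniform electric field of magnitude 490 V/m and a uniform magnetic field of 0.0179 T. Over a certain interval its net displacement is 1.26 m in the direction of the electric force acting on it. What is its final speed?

v_f ≈ 1.57×10⁵ m/s

B does no work; ΔKE = |q|E d.
½mv_f² = ½mv₀² + |q|Ed = ½(8.3×10⁻²⁷)(2.66×10⁴)² + (1.6×10⁻¹⁹)(490)(1.26) ≈ 2.936×10⁻¹⁸ J + 9.878×10⁻¹⁷ J ≈ 1.017×10⁻¹⁶ J.
v_f = √(2·1.017×10⁻¹⁶/8.3×10⁻²⁷) ≈ 1.57×10⁵ m/s.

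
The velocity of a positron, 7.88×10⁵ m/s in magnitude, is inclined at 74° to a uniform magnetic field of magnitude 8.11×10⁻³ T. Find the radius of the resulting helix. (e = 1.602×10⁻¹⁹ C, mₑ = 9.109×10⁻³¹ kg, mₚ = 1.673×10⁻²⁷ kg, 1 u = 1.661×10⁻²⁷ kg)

r ≈ 5.31×10⁻⁴ m

v⊥ = v sinθ = 7.88×10⁵·sin74° ≈ 7.575×10⁵ m/s.
r = m v⊥/(|q|B) = (9.109×10⁻³¹)(7.575×10⁵)/((1.602×10⁻¹⁹)(8.11×10⁻³)) ≈ 5.31×10⁻⁴ m.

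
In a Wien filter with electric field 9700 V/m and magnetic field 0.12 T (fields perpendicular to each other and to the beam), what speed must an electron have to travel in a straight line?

Zero net Lorentz force requires |qE| = |q v×B|, i.e. E = vB.
v = E/B = 9700/0.12 = 8.1×10⁴ m/s.
The result is independent of the particle's charge and mass.

v = 8.1×10⁴ m/s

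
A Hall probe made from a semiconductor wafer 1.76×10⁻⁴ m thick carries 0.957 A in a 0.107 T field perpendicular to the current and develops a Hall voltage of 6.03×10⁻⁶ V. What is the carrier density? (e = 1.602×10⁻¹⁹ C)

n ≈ 6.02×10²⁶ m⁻³

From V_H = IB/(n e t), n = IB/(V_H e t).
n = (0.957)(0.107)/((6.03×10⁻⁶)(1.602×10⁻¹⁹)(1.76×10⁻⁴)) ≈ 6.02×10²⁶ m⁻³.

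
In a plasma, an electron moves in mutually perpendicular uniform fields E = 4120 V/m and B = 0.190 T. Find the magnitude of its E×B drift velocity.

The E×B drift speed is v_d = E/B.
v_d = 4120/0.190 = 2.17×10⁴ m/s.

v_d ≈ 2.17×10⁴ m/s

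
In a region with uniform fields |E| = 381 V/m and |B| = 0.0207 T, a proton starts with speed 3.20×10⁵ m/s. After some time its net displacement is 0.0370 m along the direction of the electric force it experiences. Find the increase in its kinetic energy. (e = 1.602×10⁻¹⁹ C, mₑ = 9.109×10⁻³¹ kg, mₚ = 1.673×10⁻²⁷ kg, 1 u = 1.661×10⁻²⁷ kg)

ΔKE ≈ 2.26×10⁻¹⁸ J

The magnetic force is always ⟂ v and does no work; only the electric force changes KE.
ΔKE = F_E · d = |q|E d = (1.602×10⁻¹⁹)(381)(0.0370) ≈ 2.26×10⁻¹⁸ J.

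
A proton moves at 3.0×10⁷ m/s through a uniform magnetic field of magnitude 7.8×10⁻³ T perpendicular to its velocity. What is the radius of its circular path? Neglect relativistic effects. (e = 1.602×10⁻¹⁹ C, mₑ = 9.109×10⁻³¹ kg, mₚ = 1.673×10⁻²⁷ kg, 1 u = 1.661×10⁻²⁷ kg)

r ≈ 40 m

The magnetic force provides the centripetal force: |q|vB = mv²/r.
r = mv/(|q|B) = (1.673×10⁻²⁷)(3.0×10⁷)/((1.602×10⁻¹⁹)(7.8×10⁻³)) ≈ 40 m.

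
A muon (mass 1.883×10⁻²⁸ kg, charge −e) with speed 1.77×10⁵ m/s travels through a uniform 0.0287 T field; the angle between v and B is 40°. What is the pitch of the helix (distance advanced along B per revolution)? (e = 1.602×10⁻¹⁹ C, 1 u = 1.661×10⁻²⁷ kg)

v∥ = v cosθ = 1.77×10⁵·cos40° ≈ 1.356×10⁵ m/s.
T = 2πm/(|q|B) = 2π(1.883×10⁻²⁸)/((1.602×10⁻¹⁹)(0.0287)) ≈ 2.573×10⁻⁷ s.
pitch = v∥ T = (1.356×10⁵)(2.573×10⁻⁷) ≈ 0.0349 m.

p ≈ 0.0349 m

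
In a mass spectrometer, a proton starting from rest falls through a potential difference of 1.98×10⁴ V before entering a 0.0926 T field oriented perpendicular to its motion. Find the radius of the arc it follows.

r ≈ 0.220 m

Acceleration: |q|V = ½mv² ⇒ v = √(2|q|V/m) = √(2·1.602×10⁻¹⁹·1.98×10⁴/1.673×10⁻²⁷) ≈ 1.947×10⁶ m/s.
In the field: r = mv/(|q|B) = (1.673×10⁻²⁷)(1.947×10⁶)/((1.602×10⁻¹⁹)(0.0926)) ≈ 0.220 m.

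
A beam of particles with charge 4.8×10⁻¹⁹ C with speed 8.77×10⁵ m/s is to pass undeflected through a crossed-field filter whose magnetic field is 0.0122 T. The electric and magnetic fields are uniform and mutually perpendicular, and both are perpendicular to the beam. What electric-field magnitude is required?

E = 1.07×10⁴ V/m

For straight-line motion qE = qvB, so E = vB.
E = 8.77×10⁵ × 0.0122 = 1.07×10⁴ V/m.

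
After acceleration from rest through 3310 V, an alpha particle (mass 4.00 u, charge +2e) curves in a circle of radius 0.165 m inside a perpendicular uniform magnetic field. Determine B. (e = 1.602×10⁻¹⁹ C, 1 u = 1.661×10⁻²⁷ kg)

v = √(2|q|V/m) = √(2·3.204×10⁻¹⁹·3310/6.644×10⁻²⁷) ≈ 5.650×10⁵ m/s.
B = mv/(|q|r) = (6.644×10⁻²⁷)(5.650×10⁵)/((3.204×10⁻¹⁹)(0.165)) ≈ 0.0710 T.

B ≈ 0.0710 T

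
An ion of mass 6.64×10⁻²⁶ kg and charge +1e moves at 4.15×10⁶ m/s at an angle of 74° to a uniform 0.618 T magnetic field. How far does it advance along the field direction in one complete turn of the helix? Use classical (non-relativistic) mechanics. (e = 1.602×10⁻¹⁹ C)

v∥ = v cosθ = 4.15×10⁶·cos74° ≈ 1.144×10⁶ m/s.
T = 2πm/(|q|B) = 2π(6.64×10⁻²⁶)/((1.602×10⁻¹⁹)(0.618)) ≈ 4.214×10⁻⁶ s.
pitch = v∥ T = (1.144×10⁶)(4.214×10⁻⁶) ≈ 4.82 m.

p ≈ 4.82 m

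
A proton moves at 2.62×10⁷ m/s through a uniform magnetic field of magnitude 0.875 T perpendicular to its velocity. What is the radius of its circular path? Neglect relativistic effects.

The magnetic force provides the centripetal force: |q|vB = mv²/r.
r = mv/(|q|B) = (1.673×10⁻²⁷)(2.62×10⁷)/((1.602×10⁻¹⁹)(0.875)) ≈ 0.313 m.

r ≈ 0.313 m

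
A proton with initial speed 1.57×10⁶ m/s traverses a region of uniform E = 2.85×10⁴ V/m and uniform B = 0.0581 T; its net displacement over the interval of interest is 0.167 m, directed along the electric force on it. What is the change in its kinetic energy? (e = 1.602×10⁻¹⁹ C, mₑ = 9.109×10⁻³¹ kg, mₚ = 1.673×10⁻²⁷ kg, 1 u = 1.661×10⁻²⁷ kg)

ΔKE ≈ 7.62×10⁻¹⁶ J

The magnetic force is always ⟂ v and does no work; only the electric force changes KE.
ΔKE = F_E · d = |q|E d = (1.602×10⁻¹⁹)(2.85×10⁴)(0.167) ≈ 7.62×10⁻¹⁶ J.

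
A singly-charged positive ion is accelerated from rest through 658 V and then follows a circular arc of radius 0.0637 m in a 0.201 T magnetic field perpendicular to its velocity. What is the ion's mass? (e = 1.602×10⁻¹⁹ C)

Combine |q|V = ½mv² and r = mv/(|q|B): eliminate v to get m = qB²r²/(2V).
m = (1.602×10⁻¹⁹)(0.201)²(0.0637)²/(2·658) ≈ 2.00×10⁻²⁶ kg.

m ≈ 2.00×10⁻²⁶ kg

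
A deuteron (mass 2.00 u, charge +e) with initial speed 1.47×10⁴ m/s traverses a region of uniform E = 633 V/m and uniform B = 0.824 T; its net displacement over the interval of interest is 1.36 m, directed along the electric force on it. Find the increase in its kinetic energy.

ΔKE ≈ 1.38×10⁻¹⁶ J

The magnetic force is always ⟂ v and does no work; only the electric force changes KE.
ΔKE = F_E · d = |q|E d = (1.602×10⁻¹⁹)(633)(1.36) ≈ 1.38×10⁻¹⁶ J.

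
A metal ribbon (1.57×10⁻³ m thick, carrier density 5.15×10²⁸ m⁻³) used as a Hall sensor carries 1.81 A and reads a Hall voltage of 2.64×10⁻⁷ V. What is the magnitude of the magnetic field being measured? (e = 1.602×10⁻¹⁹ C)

B ≈ 1.89 T

From V_H = IB/(n e t), B = V_H n e t / I.
B = (2.64×10⁻⁷)(5.15×10²⁸)(1.602×10⁻¹⁹)(1.57×10⁻³)/1.81 ≈ 1.89 T.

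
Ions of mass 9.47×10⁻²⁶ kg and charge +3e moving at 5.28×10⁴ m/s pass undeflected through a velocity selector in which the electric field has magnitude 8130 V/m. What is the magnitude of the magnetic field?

B = 0.154 T

Balance of forces in the selector: qE = qvB ⇒ B = E/v.
B = 8130/5.28×10⁴ = 0.154 T.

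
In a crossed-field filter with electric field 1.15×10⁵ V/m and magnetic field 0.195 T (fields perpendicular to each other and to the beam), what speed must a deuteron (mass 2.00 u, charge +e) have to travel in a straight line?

v = 5.90×10⁵ m/s

For undeflected motion the electric and magnetic forces balance: qE = qvB.
v = E/B = 1.15×10⁵/0.195 = 5.90×10⁵ m/s.
The result is independent of the particle's charge and mass.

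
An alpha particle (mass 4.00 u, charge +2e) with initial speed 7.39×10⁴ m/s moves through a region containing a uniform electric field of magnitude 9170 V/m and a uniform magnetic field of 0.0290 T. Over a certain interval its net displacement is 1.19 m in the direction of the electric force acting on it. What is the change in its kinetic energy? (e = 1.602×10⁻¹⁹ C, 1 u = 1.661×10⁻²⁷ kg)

The magnetic force is always ⟂ v and does no work; only the electric force changes KE.
ΔKE = F_E · d = |q|E d = (3.204×10⁻¹⁹)(9170)(1.19) ≈ 3.50×10⁻¹⁵ J.

ΔKE ≈ 3.50×10⁻¹⁵ J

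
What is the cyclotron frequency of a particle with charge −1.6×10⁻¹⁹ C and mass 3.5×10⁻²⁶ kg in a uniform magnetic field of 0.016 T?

f ≈ 1.2×10⁴ Hz

f = |q|B/(2πm).
f = (1.6×10⁻¹⁹)(0.016)/(2π·3.5×10⁻²⁶) ≈ 1.2×10⁴ Hz.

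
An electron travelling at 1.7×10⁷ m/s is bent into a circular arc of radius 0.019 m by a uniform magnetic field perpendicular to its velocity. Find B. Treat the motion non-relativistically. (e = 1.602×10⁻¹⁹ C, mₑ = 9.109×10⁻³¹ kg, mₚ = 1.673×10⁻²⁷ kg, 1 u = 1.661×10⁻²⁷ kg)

B ≈ 5.1×10⁻³ T

From |q|vB = mv²/r, B = mv/(|q|r).
B = (9.109×10⁻³¹)(1.7×10⁷)/((1.602×10⁻¹⁹)(0.019)) ≈ 5.1×10⁻³ T.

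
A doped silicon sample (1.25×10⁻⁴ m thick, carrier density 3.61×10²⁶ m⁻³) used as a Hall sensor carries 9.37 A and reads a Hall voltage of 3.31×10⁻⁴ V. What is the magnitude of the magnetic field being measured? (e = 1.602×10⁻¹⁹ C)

From V_H = IB/(n e t), B = V_H n e t / I.
B = (3.31×10⁻⁴)(3.61×10²⁶)(1.602×10⁻¹⁹)(1.25×10⁻⁴)/9.37 ≈ 0.255 T.

B ≈ 0.255 T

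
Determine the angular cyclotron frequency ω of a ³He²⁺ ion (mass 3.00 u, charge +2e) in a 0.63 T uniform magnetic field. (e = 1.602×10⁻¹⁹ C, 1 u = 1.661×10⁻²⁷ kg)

ω = |q|B/m.
ω = (3.204×10⁻¹⁹)(0.63)/4.983×10⁻²⁷ ≈ 4.1×10⁷ rad/s.

ω ≈ 4.1×10⁷ rad/s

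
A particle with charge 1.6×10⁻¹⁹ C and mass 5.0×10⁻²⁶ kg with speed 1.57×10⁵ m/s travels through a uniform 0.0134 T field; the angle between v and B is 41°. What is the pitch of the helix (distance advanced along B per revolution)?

v∥ = v cosθ = 1.57×10⁵·cos41° ≈ 1.185×10⁵ m/s.
T = 2πm/(|q|B) = 2π(5.0×10⁻²⁶)/((1.6×10⁻¹⁹)(0.0134)) ≈ 1.465×10⁻⁴ s.
pitch = v∥ T = (1.185×10⁵)(1.465×10⁻⁴) ≈ 17.4 m.

p ≈ 17.4 m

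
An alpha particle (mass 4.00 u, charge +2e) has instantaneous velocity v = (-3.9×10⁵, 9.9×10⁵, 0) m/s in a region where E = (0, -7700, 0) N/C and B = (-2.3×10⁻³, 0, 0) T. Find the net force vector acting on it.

F ≈ (0, -2.47×10⁻¹⁵, 7.30×10⁻¹⁶) N

v×B = (0, 0, 2280) N/C.
E + v×B = (0, -7700, 2280) N/C.
F = q(E + v×B) = (3.204×10⁻¹⁹ C)·(0, -7700, 2280) = (0, -2.47×10⁻¹⁵, 7.30×10⁻¹⁶) N.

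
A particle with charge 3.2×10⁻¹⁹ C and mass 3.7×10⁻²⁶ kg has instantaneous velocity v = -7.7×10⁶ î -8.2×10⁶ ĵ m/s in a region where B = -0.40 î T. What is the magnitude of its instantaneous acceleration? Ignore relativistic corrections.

|a| ≈ 2.84×10¹³ m/s²

v×B = (0, 0, -3.28×10⁶) N/C.
F = q v×B = (3.2×10⁻¹⁹ C)·(0, 0, -3.28×10⁶) = (0, 0, -1.05×10⁻¹²) N.
|a| = |F|/m = 1.050×10⁻¹²/3.7×10⁻²⁶ ≈ 2.84×10¹³ m/s².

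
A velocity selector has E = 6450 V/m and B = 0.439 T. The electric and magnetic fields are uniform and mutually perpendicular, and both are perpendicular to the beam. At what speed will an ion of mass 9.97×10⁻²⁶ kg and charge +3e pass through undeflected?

For undeflected motion the electric and magnetic forces balance: qE = qvB.
v = E/B = 6450/0.439 = 1.47×10⁴ m/s.

v = 1.47×10⁴ m/s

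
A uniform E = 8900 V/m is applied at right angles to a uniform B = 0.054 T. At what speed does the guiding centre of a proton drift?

v_d ≈ 1.6×10⁵ m/s

The E×B drift speed is v_d = E/B.
v_d = 8900/0.054 = 1.6×10⁵ m/s.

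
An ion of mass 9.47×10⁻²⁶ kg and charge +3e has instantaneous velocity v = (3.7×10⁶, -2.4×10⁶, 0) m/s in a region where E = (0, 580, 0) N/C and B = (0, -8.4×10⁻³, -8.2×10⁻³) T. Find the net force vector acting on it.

F ≈ (9.46×10⁻¹⁵, 1.49×10⁻¹⁴, -1.49×10⁻¹⁴) N

v×B = (1.97×10⁴, 3.03×10⁴, -3.11×10⁴) N/C.
E + v×B = (1.97×10⁴, 3.09×10⁴, -3.11×10⁴) N/C.
F = q(E + v×B) = (4.806×10⁻¹⁹ C)·(1.97×10⁴, 3.09×10⁴, -3.11×10⁴) = (9.46×10⁻¹⁵, 1.49×10⁻¹⁴, -1.49×10⁻¹⁴) N.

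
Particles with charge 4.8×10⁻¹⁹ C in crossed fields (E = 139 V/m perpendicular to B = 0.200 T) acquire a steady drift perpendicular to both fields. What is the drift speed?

v_d ≈ 695 m/s

The E×B drift speed is v_d = E/B.
v_d = 139/0.200 = 695 m/s.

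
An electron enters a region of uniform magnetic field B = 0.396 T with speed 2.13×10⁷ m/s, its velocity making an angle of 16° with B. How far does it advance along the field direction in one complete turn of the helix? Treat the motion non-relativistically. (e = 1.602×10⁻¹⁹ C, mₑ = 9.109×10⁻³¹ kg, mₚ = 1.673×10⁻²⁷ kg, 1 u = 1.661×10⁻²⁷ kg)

v∥ = v cosθ = 2.13×10⁷·cos16° ≈ 2.047×10⁷ m/s.
T = 2πm/(|q|B) = 2π(9.109×10⁻³¹)/((1.602×10⁻¹⁹)(0.396)) ≈ 9.022×10⁻¹¹ s.
pitch = v∥ T = (2.047×10⁷)(9.022×10⁻¹¹) ≈ 1.85×10⁻³ m.

p ≈ 1.85×10⁻³ m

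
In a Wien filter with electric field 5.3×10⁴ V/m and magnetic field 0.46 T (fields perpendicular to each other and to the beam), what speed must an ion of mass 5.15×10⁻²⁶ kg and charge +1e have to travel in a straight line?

v = 1.2×10⁵ m/s

Zero net Lorentz force requires |qE| = |q v×B|, i.e. E = vB.
v = E/B = 5.3×10⁴/0.46 = 1.2×10⁵ m/s.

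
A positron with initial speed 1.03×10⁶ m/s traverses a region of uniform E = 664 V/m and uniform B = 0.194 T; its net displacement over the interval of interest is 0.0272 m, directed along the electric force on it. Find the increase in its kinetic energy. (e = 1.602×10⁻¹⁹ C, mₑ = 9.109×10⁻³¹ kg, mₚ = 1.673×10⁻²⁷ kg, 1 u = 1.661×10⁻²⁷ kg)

ΔKE ≈ 2.89×10⁻¹⁸ J

The magnetic force is always ⟂ v and does no work; only the electric force changes KE.
ΔKE = F_E · d = |q|E d = (1.602×10⁻¹⁹)(664)(0.0272) ≈ 2.89×10⁻¹⁸ J.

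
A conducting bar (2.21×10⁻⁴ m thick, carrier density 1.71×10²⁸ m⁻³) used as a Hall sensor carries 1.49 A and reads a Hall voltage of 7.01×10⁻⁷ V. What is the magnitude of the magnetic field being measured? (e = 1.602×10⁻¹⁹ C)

B ≈ 0.285 T

From V_H = IB/(n e t), B = V_H n e t / I.
B = (7.01×10⁻⁷)(1.71×10²⁸)(1.602×10⁻¹⁹)(2.21×10⁻⁴)/1.49 ≈ 0.285 T.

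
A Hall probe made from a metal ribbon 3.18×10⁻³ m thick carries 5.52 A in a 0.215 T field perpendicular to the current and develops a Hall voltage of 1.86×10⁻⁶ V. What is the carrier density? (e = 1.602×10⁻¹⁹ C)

From V_H = IB/(n e t), n = IB/(V_H e t).
n = (5.52)(0.215)/((1.86×10⁻⁶)(1.602×10⁻¹⁹)(3.18×10⁻³)) ≈ 1.25×10²⁷ m⁻³.

n ≈ 1.25×10²⁷ m⁻³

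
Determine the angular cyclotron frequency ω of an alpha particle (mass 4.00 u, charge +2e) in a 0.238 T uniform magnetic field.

ω = |q|B/m.
ω = (3.204×10⁻¹⁹)(0.238)/6.644×10⁻²⁷ ≈ 1.15×10⁷ rad/s.

ω ≈ 1.15×10⁷ rad/s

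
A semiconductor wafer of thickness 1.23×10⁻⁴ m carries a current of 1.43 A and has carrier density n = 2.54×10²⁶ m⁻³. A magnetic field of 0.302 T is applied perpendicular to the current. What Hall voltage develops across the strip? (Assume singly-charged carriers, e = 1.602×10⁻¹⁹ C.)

V_H ≈ 8.63×10⁻⁵ V

V_H = IB/(n e t).
V_H = (1.43)(0.302)/((2.54×10²⁶)(1.602×10⁻¹⁹)(1.23×10⁻⁴)) ≈ 8.63×10⁻⁵ V.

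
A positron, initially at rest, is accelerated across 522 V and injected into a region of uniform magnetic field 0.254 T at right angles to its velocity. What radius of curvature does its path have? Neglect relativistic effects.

r ≈ 3.03×10⁻⁴ m

Acceleration: |q|V = ½mv² ⇒ v = √(2|q|V/m) = √(2·1.602×10⁻¹⁹·522/9.109×10⁻³¹) ≈ 1.355×10⁷ m/s.
In the field: r = mv/(|q|B) = (9.109×10⁻³¹)(1.355×10⁷)/((1.602×10⁻¹⁹)(0.254)) ≈ 3.03×10⁻⁴ m.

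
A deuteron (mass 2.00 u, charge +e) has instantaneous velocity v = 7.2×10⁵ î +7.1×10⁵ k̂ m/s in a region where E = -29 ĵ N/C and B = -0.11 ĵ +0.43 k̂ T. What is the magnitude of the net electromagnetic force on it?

v×B = (7.81×10⁴, -3.10×10⁵, -7.92×10⁴) N/C.
E + v×B = (7.81×10⁴, -3.10×10⁵, -7.92×10⁴) N/C.
F = q(E + v×B) = (1.602×10⁻¹⁹ C)·(7.81×10⁴, -3.10×10⁵, -7.92×10⁴) = (1.25×10⁻¹⁴, -4.96×10⁻¹⁴, -1.27×10⁻¹⁴) N.
|F| = 5.27×10⁻¹⁴ N.

|F| ≈ 5.27×10⁻¹⁴ N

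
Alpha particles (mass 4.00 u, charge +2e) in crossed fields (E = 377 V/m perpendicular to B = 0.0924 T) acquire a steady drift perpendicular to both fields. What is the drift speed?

v_d ≈ 4080 m/s

In crossed fields the guiding centre drifts at v_d = |E×B|/B² = E/B, independent of charge and mass.
v_d = 377/0.0924 = 4080 m/s.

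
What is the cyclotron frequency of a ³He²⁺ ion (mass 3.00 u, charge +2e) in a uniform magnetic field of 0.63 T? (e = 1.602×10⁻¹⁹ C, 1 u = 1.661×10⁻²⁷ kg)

f = |q|B/(2πm).
f = (3.204×10⁻¹⁹)(0.63)/(2π·4.983×10⁻²⁷) ≈ 6.4×10⁶ Hz.

f ≈ 6.4×10⁶ Hz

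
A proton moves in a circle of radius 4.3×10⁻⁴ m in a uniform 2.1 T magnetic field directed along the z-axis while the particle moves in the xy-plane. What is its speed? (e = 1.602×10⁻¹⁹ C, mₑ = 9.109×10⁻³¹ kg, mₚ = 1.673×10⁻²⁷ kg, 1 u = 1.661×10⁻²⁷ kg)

v ≈ 8.6×10⁴ m/s

From |q|vB = mv²/r, v = |q|Br/m.
v = (1.602×10⁻¹⁹)(2.1)(4.3×10⁻⁴)/1.673×10⁻²⁷ ≈ 8.6×10⁴ m/s.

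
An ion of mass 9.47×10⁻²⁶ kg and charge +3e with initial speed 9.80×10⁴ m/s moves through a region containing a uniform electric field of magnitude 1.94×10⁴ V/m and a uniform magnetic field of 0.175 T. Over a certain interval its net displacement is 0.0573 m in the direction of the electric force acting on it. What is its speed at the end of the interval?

v_f ≈ 1.45×10⁵ m/s

B does no work; ΔKE = |q|E d.
½mv_f² = ½mv₀² + |q|Ed = ½(9.47×10⁻²⁶)(9.80×10⁴)² + (4.806×10⁻¹⁹)(1.94×10⁴)(0.0573) ≈ 4.547×10⁻¹⁶ J + 5.342×10⁻¹⁶ J ≈ 9.890×10⁻¹⁶ J.
v_f = √(2·9.890×10⁻¹⁶/9.47×10⁻²⁶) ≈ 1.45×10⁵ m/s.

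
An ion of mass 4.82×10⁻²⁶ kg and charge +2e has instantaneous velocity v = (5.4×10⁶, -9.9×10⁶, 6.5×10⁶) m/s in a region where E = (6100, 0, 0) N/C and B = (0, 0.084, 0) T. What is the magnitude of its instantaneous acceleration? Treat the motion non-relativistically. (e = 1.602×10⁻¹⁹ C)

v×B = (-5.46×10⁵, 0, 4.54×10⁵) N/C.
E + v×B = (-5.40×10⁵, 0, 4.54×10⁵) N/C.
F = q(E + v×B) = (3.204×10⁻¹⁹ C)·(-5.40×10⁵, 0, 4.54×10⁵) = (-1.73×10⁻¹³, 0, 1.45×10⁻¹³) N.
|a| = |F|/m = 2.259×10⁻¹³/4.82×10⁻²⁶ ≈ 4.69×10¹² m/s².

|a| ≈ 4.69×10¹² m/s²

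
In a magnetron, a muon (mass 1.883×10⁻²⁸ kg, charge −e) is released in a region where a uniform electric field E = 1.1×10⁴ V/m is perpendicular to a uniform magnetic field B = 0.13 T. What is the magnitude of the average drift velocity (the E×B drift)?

v_d ≈ 8.5×10⁴ m/s

The steady drift has the magnetic force balancing the electric force, so v_d = E/B.
v_d = 1.1×10⁴/0.13 = 8.5×10⁴ m/s.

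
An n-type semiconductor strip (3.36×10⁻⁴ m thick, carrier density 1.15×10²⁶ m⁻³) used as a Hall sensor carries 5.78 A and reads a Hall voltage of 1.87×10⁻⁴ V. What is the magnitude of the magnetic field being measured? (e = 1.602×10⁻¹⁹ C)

From V_H = IB/(n e t), B = V_H n e t / I.
B = (1.87×10⁻⁴)(1.15×10²⁶)(1.602×10⁻¹⁹)(3.36×10⁻⁴)/5.78 ≈ 0.200 T.

B ≈ 0.200 T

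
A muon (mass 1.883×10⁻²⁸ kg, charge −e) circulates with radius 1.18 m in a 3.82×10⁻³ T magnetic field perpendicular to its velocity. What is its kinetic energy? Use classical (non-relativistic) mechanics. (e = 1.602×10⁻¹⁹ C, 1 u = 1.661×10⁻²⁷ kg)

v = |q|Br/m, then KE = ½mv² = (qBr)²/(2m).
v = (1.602×10⁻¹⁹)(3.82×10⁻³)(1.18)/1.883×10⁻²⁸ ≈ 3.835×10⁶ m/s.
KE = ½(1.883×10⁻²⁸)(3.835×10⁶)² ≈ 1.38×10⁻¹⁵ J.

KE ≈ 1.38×10⁻¹⁵ J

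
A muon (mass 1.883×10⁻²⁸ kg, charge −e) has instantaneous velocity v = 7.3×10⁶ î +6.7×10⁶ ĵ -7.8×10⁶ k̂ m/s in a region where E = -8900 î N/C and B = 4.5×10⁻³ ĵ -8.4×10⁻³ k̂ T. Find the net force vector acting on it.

F ≈ (4.82×10⁻¹⁵, -9.82×10⁻¹⁵, -5.26×10⁻¹⁵) N

v×B = (-2.12×10⁴, 6.13×10⁴, 3.28×10⁴) N/C.
E + v×B = (-3.01×10⁴, 6.13×10⁴, 3.28×10⁴) N/C.
F = q(E + v×B) = (−1.602×10⁻¹⁹ C)·(-3.01×10⁴, 6.13×10⁴, 3.28×10⁴) = (4.82×10⁻¹⁵, -9.82×10⁻¹⁵, -5.26×10⁻¹⁵) N.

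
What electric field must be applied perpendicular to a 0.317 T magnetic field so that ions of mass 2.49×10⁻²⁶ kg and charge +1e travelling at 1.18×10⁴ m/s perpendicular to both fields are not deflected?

For straight-line motion qE = qvB, so E = vB.
E = 1.18×10⁴ × 0.317 = 3740 V/m.

E = 3740 V/m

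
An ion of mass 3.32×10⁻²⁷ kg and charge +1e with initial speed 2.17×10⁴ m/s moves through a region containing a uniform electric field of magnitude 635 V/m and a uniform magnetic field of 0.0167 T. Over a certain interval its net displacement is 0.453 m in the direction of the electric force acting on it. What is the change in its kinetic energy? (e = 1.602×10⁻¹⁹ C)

ΔKE ≈ 4.61×10⁻¹⁷ J

The magnetic force is always ⟂ v and does no work; only the electric force changes KE.
ΔKE = F_E · d = |q|E d = (1.602×10⁻¹⁹)(635)(0.453) ≈ 4.61×10⁻¹⁷ J.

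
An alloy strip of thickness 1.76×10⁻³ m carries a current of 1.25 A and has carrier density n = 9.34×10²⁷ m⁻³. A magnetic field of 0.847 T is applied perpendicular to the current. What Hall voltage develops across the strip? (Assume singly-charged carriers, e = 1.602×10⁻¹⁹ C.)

V_H ≈ 4.02×10⁻⁷ V

V_H = IB/(n e t).
V_H = (1.25)(0.847)/((9.34×10²⁷)(1.602×10⁻¹⁹)(1.76×10⁻³)) ≈ 4.02×10⁻⁷ V.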